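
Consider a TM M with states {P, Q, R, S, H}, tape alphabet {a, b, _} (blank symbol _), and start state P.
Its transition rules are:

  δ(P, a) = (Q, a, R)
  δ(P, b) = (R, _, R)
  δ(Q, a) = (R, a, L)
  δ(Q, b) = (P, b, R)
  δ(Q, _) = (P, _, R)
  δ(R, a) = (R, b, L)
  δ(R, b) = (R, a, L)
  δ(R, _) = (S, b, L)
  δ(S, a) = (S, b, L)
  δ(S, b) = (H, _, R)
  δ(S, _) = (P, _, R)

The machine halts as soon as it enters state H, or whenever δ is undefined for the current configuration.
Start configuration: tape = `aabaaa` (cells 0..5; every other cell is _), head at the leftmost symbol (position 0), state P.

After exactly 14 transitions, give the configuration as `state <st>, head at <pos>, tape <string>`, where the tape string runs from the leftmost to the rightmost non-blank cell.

state R, head at 0, tape babaaa

state=P head=0 tape=__[a]abaaa   (P,a)→(Q,a,R)
state=Q head=1 tape=__a[a]baaa   (Q,a)→(R,a,L)
state=R head=0 tape=__[a]abaaa   (R,a)→(R,b,L)
state=R head=-1 tape=_[_]babaaa   (R,_)→(S,b,L)
state=S head=-2 tape=[_]bbabaaa   (S,_)→(P,_,R)
state=P head=-1 tape=_[b]babaaa   (P,b)→(R,_,R)
state=R head=0 tape=__[b]abaaa   (R,b)→(R,a,L)
state=R head=-1 tape=_[_]aabaaa   (R,_)→(S,b,L)
state=S head=-2 tape=[_]baabaaa   (S,_)→(P,_,R)
state=P head=-1 tape=_[b]aabaaa   (P,b)→(R,_,R)
state=R head=0 tape=__[a]abaaa   (R,a)→(R,b,L)
state=R head=-1 tape=_[_]babaaa   (R,_)→(S,b,L)
state=S head=-2 tape=[_]bbabaaa   (S,_)→(P,_,R)
state=P head=-1 tape=_[b]babaaa   (P,b)→(R,_,R)
state=R head=0 tape=__[b]abaaa
After 14 steps: state R, head at 0, tape babaaa.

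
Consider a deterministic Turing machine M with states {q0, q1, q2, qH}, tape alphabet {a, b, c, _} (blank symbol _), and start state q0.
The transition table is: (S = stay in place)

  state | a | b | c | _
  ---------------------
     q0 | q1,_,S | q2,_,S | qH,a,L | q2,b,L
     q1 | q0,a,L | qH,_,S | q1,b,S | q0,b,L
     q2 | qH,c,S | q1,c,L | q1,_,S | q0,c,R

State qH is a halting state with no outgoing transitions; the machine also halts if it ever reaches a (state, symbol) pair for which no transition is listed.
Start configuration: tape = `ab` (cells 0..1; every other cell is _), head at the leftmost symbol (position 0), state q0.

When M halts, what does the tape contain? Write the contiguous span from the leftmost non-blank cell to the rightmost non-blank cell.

ccabb

state=q0 head=0 tape=__[a]b_   (q0,a)→(q1,_,S)
state=q1 head=0 tape=__[_]b_   (q1,_)→(q0,b,L)
state=q0 head=-1 tape=_[_]bb_   (q0,_)→(q2,b,L)
state=q2 head=-2 tape=[_]bbb_   (q2,_)→(q0,c,R)
state=q0 head=-1 tape=c[b]bb_   (q0,b)→(q2,_,S)
state=q2 head=-1 tape=c[_]bb_   (q2,_)→(q0,c,R)
state=q0 head=0 tape=cc[b]b_   (q0,b)→(q2,_,S)
state=q2 head=0 tape=cc[_]b_   (q2,_)→(q0,c,R)
state=q0 head=1 tape=ccc[b]_   (q0,b)→(q2,_,S)
state=q2 head=1 tape=ccc[_]_   (q2,_)→(q0,c,R)
state=q0 head=2 tape=cccc[_]   (q0,_)→(q2,b,L)
state=q2 head=1 tape=ccc[c]b   (q2,c)→(q1,_,S)
state=q1 head=1 tape=ccc[_]b   (q1,_)→(q0,b,L)
state=q0 head=0 tape=cc[c]bb   (q0,c)→(qH,a,L)
state=qH head=-1 tape=c[c]abb
The non-blank tape span at halt is ccabb.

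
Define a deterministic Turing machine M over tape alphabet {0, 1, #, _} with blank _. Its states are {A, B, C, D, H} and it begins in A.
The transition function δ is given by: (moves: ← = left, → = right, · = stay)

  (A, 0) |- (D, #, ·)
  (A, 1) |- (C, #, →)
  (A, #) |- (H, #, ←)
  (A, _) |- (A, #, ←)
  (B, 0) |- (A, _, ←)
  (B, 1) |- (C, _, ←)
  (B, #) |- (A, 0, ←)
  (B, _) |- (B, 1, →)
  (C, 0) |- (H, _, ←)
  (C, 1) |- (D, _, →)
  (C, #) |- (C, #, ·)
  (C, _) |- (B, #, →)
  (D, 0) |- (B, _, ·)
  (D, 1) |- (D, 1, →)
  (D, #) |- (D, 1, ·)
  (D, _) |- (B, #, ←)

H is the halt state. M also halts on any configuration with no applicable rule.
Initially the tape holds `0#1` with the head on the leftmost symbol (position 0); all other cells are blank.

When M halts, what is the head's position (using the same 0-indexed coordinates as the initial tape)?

1

A | [0]#1_   read 0 → write #, move ·, go to D
D | [#]#1_   read # → write 1, move ·, go to D
D | [1]#1_   read 1 → write 1, move →, go to D
D | 1[#]1_   read # → write 1, move ·, go to D
D | 1[1]1_   read 1 → write 1, move →, go to D
D | 11[1]_   read 1 → write 1, move →, go to D
D | 111[_]   read _ → write #, move ←, go to B
B | 11[1]#   read 1 → write _, move ←, go to C
C | 1[1]_#   read 1 → write _, move →, go to D
D | 1_[_]#   read _ → write #, move ←, go to B
B | 1[_]##   read _ → write 1, move →, go to B
B | 11[#]#   read # → write 0, move ←, go to A
A | 1[1]0#   read 1 → write #, move →, go to C
C | 1#[0]#   read 0 → write _, move ←, go to H
H | 1[#]_#
At halt the head is at cell 1.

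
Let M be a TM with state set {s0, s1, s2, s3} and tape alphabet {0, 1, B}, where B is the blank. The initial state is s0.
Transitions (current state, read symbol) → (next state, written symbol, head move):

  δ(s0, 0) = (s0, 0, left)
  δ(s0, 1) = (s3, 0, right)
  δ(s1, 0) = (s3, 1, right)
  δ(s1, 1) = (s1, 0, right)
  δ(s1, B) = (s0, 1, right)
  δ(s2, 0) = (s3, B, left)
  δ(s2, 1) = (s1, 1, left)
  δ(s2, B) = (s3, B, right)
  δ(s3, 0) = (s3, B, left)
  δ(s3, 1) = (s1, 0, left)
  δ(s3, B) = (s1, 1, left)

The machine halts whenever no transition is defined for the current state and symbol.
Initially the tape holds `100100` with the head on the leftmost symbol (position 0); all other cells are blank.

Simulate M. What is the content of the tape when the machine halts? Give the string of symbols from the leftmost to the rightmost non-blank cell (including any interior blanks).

0001BBB0

s0 | BB[1]00100   read 1 → write 0, move right, go to s3
s3 | BB0[0]0100   read 0 → write B, move left, go to s3
s3 | BB[0]B0100   read 0 → write B, move left, go to s3
s3 | B[B]BB0100   read B → write 1, move left, go to s1
s1 | [B]1BB0100   read B → write 1, move right, go to s0
s0 | 1[1]BB0100   read 1 → write 0, move right, go to s3
s3 | 10[B]B0100   read B → write 1, move left, go to s1
s1 | 1[0]1B0100   read 0 → write 1, move right, go to s3
s3 | 11[1]B0100   read 1 → write 0, move left, go to s1
s1 | 1[1]0B0100   read 1 → write 0, move right, go to s1
s1 | 10[0]B0100   read 0 → write 1, move right, go to s3
s3 | 101[B]0100   read B → write 1, move left, go to s1
s1 | 10[1]10100   read 1 → write 0, move right, go to s1
s1 | 100[1]0100   read 1 → write 0, move right, go to s1
s1 | 1000[0]100   read 0 → write 1, move right, go to s3
s3 | 10001[1]00   read 1 → write 0, move left, go to s1
s1 | 1000[1]000   read 1 → write 0, move right, go to s1
s1 | 10000[0]00   read 0 → write 1, move right, go to s3
s3 | 100001[0]0   read 0 → write B, move left, go to s3
s3 | 10000[1]B0   read 1 → write 0, move left, go to s1
s1 | 1000[0]0B0   read 0 → write 1, move right, go to s3
s3 | 10001[0]B0   read 0 → write B, move left, go to s3
s3 | 1000[1]BB0   read 1 → write 0, move left, go to s1
s1 | 100[0]0BB0   read 0 → write 1, move right, go to s3
s3 | 1001[0]BB0   read 0 → write B, move left, go to s3
s3 | 100[1]BBB0   read 1 → write 0, move left, go to s1
s1 | 10[0]0BBB0   read 0 → write 1, move right, go to s3
s3 | 101[0]BBB0   read 0 → write B, move left, go to s3
s3 | 10[1]BBBB0   read 1 → write 0, move left, go to s1
s1 | 1[0]0BBBB0   read 0 → write 1, move right, go to s3
s3 | 11[0]BBBB0   read 0 → write B, move left, go to s3
s3 | 1[1]BBBBB0   read 1 → write 0, move left, go to s1
s1 | [1]0BBBBB0   read 1 → write 0, move right, go to s1
s1 | 0[0]BBBBB0   read 0 → write 1, move right, go to s3
s3 | 01[B]BBBB0   read B → write 1, move left, go to s1
s1 | 0[1]1BBBB0   read 1 → write 0, move right, go to s1
s1 | 00[1]BBBB0   read 1 → write 0, move right, go to s1
s1 | 000[B]BBB0   read B → write 1, move right, go to s0
s0 | 0001[B]BB0
The non-blank tape span at halt is 0001BBB0.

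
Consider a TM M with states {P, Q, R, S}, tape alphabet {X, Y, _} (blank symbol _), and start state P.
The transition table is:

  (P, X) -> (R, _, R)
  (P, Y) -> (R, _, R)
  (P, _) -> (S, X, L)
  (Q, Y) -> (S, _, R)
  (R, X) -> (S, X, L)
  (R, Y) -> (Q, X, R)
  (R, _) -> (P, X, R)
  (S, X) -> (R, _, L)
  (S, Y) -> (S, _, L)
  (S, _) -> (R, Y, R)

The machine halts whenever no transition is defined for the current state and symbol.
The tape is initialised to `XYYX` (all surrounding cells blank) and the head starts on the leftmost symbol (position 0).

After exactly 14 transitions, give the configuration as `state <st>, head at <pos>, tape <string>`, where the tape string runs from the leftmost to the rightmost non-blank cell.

state R, head at 2, tape YX__X

state=P head=0 tape=_[X]YYX   (P,X)→(R,_,R)
state=R head=1 tape=__[Y]YX   (R,Y)→(Q,X,R)
state=Q head=2 tape=__X[Y]X   (Q,Y)→(S,_,R)
state=S head=3 tape=__X_[X]   (S,X)→(R,_,L)
state=R head=2 tape=__X[_]_   (R,_)→(P,X,R)
state=P head=3 tape=__XX[_]   (P,_)→(S,X,L)
state=S head=2 tape=__X[X]X   (S,X)→(R,_,L)
state=R head=1 tape=__[X]_X   (R,X)→(S,X,L)
state=S head=0 tape=_[_]X_X   (S,_)→(R,Y,R)
state=R head=1 tape=_Y[X]_X   (R,X)→(S,X,L)
state=S head=0 tape=_[Y]X_X   (S,Y)→(S,_,L)
state=S head=-1 tape=[_]_X_X   (S,_)→(R,Y,R)
state=R head=0 tape=Y[_]X_X   (R,_)→(P,X,R)
state=P head=1 tape=YX[X]_X   (P,X)→(R,_,R)
state=R head=2 tape=YX_[_]X
After 14 steps: state R, head at 2, tape YX__X.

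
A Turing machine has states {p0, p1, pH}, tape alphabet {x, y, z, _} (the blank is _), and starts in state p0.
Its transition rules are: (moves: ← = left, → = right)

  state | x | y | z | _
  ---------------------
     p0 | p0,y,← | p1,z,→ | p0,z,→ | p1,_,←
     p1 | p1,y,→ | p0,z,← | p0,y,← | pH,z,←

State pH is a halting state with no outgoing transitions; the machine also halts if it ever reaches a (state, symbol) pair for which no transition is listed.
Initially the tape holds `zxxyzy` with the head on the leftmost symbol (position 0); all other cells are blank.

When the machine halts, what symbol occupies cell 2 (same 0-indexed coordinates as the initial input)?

state=p0 head=0 tape=[z]xxyzy_   (p0,z)→(p0,z,→)
state=p0 head=1 tape=z[x]xyzy_   (p0,x)→(p0,y,←)
state=p0 head=0 tape=[z]yxyzy_   (p0,z)→(p0,z,→)
state=p0 head=1 tape=z[y]xyzy_   (p0,y)→(p1,z,→)
state=p1 head=2 tape=zz[x]yzy_   (p1,x)→(p1,y,→)
state=p1 head=3 tape=zzy[y]zy_   (p1,y)→(p0,z,←)
state=p0 head=2 tape=zz[y]zzy_   (p0,y)→(p1,z,→)
state=p1 head=3 tape=zzz[z]zy_   (p1,z)→(p0,y,←)
state=p0 head=2 tape=zz[z]yzy_   (p0,z)→(p0,z,→)
state=p0 head=3 tape=zzz[y]zy_   (p0,y)→(p1,z,→)
state=p1 head=4 tape=zzzz[z]y_   (p1,z)→(p0,y,←)
state=p0 head=3 tape=zzz[z]yy_   (p0,z)→(p0,z,→)
state=p0 head=4 tape=zzzz[y]y_   (p0,y)→(p1,z,→)
state=p1 head=5 tape=zzzzz[y]_   (p1,y)→(p0,z,←)
state=p0 head=4 tape=zzzz[z]z_   (p0,z)→(p0,z,→)
state=p0 head=5 tape=zzzzz[z]_   (p0,z)→(p0,z,→)
state=p0 head=6 tape=zzzzzz[_]   (p0,_)→(p1,_,←)
state=p1 head=5 tape=zzzzz[z]_   (p1,z)→(p0,y,←)
state=p0 head=4 tape=zzzz[z]y_   (p0,z)→(p0,z,→)
state=p0 head=5 tape=zzzzz[y]_   (p0,y)→(p1,z,→)
state=p1 head=6 tape=zzzzzz[_]   (p1,_)→(pH,z,←)
state=pH head=5 tape=zzzzz[z]z
Cell 2 holds z when M halts.

z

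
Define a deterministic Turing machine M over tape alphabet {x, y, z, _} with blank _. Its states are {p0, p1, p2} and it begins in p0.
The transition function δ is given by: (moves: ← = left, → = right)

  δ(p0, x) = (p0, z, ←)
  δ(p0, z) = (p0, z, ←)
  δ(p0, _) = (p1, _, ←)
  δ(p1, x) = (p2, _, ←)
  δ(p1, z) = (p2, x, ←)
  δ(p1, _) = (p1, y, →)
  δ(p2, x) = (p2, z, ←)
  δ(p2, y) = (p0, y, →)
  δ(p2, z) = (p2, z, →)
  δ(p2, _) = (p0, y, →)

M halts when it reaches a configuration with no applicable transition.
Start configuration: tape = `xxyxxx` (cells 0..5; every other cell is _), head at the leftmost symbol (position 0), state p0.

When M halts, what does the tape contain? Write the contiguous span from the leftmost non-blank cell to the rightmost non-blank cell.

yyzxyxxx

state=p0 head=0 tape=__[x]xyxxx   (p0,x)→(p0,z,←)
state=p0 head=-1 tape=_[_]zxyxxx   (p0,_)→(p1,_,←)
state=p1 head=-2 tape=[_]_zxyxxx   (p1,_)→(p1,y,→)
state=p1 head=-1 tape=y[_]zxyxxx   (p1,_)→(p1,y,→)
state=p1 head=0 tape=yy[z]xyxxx   (p1,z)→(p2,x,←)
state=p2 head=-1 tape=y[y]xxyxxx   (p2,y)→(p0,y,→)
state=p0 head=0 tape=yy[x]xyxxx   (p0,x)→(p0,z,←)
state=p0 head=-1 tape=y[y]zxyxxx
The non-blank tape span at halt is yyzxyxxx.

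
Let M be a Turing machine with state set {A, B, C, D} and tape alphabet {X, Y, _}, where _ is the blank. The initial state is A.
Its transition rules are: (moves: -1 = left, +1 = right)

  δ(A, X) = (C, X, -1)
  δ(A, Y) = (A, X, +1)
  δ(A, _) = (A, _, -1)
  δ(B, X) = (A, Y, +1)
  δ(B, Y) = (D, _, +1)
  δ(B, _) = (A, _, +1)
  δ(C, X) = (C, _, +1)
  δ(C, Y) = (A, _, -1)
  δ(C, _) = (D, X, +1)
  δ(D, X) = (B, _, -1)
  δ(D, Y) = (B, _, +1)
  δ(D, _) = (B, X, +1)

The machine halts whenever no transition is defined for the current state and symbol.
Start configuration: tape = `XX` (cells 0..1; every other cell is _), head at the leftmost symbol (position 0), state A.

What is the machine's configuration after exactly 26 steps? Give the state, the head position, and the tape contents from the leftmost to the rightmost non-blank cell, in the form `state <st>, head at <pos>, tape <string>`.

state A, head at -4, tape Y____X

state=A head=0 tape=____[X]X   (A,X)→(C,X,-1)
state=C head=-1 tape=___[_]XX   (C,_)→(D,X,+1)
state=D head=0 tape=___X[X]X   (D,X)→(B,_,-1)
state=B head=-1 tape=___[X]_X   (B,X)→(A,Y,+1)
state=A head=0 tape=___Y[_]X   (A,_)→(A,_,-1)
state=A head=-1 tape=___[Y]_X   (A,Y)→(A,X,+1)
state=A head=0 tape=___X[_]X   (A,_)→(A,_,-1)
state=A head=-1 tape=___[X]_X   (A,X)→(C,X,-1)
state=C head=-2 tape=__[_]X_X   (C,_)→(D,X,+1)
state=D head=-1 tape=__X[X]_X   (D,X)→(B,_,-1)
state=B head=-2 tape=__[X]__X   (B,X)→(A,Y,+1)
state=A head=-1 tape=__Y[_]_X   (A,_)→(A,_,-1)
state=A head=-2 tape=__[Y]__X   (A,Y)→(A,X,+1)
state=A head=-1 tape=__X[_]_X   (A,_)→(A,_,-1)
state=A head=-2 tape=__[X]__X   (A,X)→(C,X,-1)
state=C head=-3 tape=_[_]X__X   (C,_)→(D,X,+1)
state=D head=-2 tape=_X[X]__X   (D,X)→(B,_,-1)
state=B head=-3 tape=_[X]___X   (B,X)→(A,Y,+1)
state=A head=-2 tape=_Y[_]__X   (A,_)→(A,_,-1)
state=A head=-3 tape=_[Y]___X   (A,Y)→(A,X,+1)
state=A head=-2 tape=_X[_]__X   (A,_)→(A,_,-1)
state=A head=-3 tape=_[X]___X   (A,X)→(C,X,-1)
state=C head=-4 tape=[_]X___X   (C,_)→(D,X,+1)
state=D head=-3 tape=X[X]___X   (D,X)→(B,_,-1)
state=B head=-4 tape=[X]____X   (B,X)→(A,Y,+1)
state=A head=-3 tape=Y[_]___X   (A,_)→(A,_,-1)
state=A head=-4 tape=[Y]____X
After 26 steps: state A, head at -4, tape Y____X.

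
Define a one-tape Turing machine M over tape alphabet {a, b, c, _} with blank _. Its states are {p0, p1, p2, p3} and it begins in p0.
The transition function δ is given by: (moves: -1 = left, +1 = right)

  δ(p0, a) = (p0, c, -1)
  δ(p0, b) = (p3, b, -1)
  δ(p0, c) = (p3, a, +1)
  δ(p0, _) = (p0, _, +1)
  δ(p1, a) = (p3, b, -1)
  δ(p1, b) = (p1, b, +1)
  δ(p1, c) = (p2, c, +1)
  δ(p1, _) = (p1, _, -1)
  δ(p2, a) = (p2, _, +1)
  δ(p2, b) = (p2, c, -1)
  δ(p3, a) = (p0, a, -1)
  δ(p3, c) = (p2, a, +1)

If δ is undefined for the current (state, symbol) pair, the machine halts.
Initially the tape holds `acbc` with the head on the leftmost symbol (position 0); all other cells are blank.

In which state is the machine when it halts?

state=p0 head=0 tape=_[a]cbc   (p0,a)→(p0,c,-1)
state=p0 head=-1 tape=[_]ccbc   (p0,_)→(p0,_,+1)
state=p0 head=0 tape=_[c]cbc   (p0,c)→(p3,a,+1)
state=p3 head=1 tape=_a[c]bc   (p3,c)→(p2,a,+1)
state=p2 head=2 tape=_aa[b]c   (p2,b)→(p2,c,-1)
state=p2 head=1 tape=_a[a]cc   (p2,a)→(p2,_,+1)
state=p2 head=2 tape=_a_[c]c
No transition is defined for (p2, c); M halts in state p2.

p2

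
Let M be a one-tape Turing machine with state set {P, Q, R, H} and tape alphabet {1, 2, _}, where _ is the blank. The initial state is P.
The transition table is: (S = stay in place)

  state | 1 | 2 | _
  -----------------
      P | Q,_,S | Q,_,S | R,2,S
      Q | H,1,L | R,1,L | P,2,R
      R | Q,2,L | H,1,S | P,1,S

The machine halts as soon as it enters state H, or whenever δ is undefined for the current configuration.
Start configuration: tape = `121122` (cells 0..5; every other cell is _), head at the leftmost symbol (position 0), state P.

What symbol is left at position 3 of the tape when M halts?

P | [1]21122_   read 1 → write _, move S, go to Q
Q | [_]21122_   read _ → write 2, move R, go to P
P | 2[2]1122_   read 2 → write _, move S, go to Q
Q | 2[_]1122_   read _ → write 2, move R, go to P
P | 22[1]122_   read 1 → write _, move S, go to Q
Q | 22[_]122_   read _ → write 2, move R, go to P
P | 222[1]22_   read 1 → write _, move S, go to Q
Q | 222[_]22_   read _ → write 2, move R, go to P
P | 2222[2]2_   read 2 → write _, move S, go to Q
Q | 2222[_]2_   read _ → write 2, move R, go to P
P | 22222[2]_   read 2 → write _, move S, go to Q
Q | 22222[_]_   read _ → write 2, move R, go to P
P | 222222[_]   read _ → write 2, move S, go to R
R | 222222[2]   read 2 → write 1, move S, go to H
H | 222222[1]
Cell 3 holds 2 when M halts.

2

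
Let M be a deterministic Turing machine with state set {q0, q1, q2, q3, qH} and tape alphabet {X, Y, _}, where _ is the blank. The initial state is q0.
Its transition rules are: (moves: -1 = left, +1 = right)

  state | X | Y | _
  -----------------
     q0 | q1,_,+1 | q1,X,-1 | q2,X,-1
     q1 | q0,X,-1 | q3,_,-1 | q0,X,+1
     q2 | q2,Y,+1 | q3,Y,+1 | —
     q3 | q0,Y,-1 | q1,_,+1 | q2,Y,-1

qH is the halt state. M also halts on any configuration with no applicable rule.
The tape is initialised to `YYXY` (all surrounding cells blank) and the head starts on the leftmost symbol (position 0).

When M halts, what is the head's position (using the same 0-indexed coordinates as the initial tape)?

-3

state=q0 head=0 tape=___[Y]YXY   (q0,Y)→(q1,X,-1)
state=q1 head=-1 tape=__[_]XYXY   (q1,_)→(q0,X,+1)
state=q0 head=0 tape=__X[X]YXY   (q0,X)→(q1,_,+1)
state=q1 head=1 tape=__X_[Y]XY   (q1,Y)→(q3,_,-1)
state=q3 head=0 tape=__X[_]_XY   (q3,_)→(q2,Y,-1)
state=q2 head=-1 tape=__[X]Y_XY   (q2,X)→(q2,Y,+1)
state=q2 head=0 tape=__Y[Y]_XY   (q2,Y)→(q3,Y,+1)
state=q3 head=1 tape=__YY[_]XY   (q3,_)→(q2,Y,-1)
state=q2 head=0 tape=__Y[Y]YXY   (q2,Y)→(q3,Y,+1)
state=q3 head=1 tape=__YY[Y]XY   (q3,Y)→(q1,_,+1)
state=q1 head=2 tape=__YY_[X]Y   (q1,X)→(q0,X,-1)
state=q0 head=1 tape=__YY[_]XY   (q0,_)→(q2,X,-1)
state=q2 head=0 tape=__Y[Y]XXY   (q2,Y)→(q3,Y,+1)
state=q3 head=1 tape=__YY[X]XY   (q3,X)→(q0,Y,-1)
state=q0 head=0 tape=__Y[Y]YXY   (q0,Y)→(q1,X,-1)
state=q1 head=-1 tape=__[Y]XYXY   (q1,Y)→(q3,_,-1)
state=q3 head=-2 tape=_[_]_XYXY   (q3,_)→(q2,Y,-1)
state=q2 head=-3 tape=[_]Y_XYXY
At halt the head is at cell -3.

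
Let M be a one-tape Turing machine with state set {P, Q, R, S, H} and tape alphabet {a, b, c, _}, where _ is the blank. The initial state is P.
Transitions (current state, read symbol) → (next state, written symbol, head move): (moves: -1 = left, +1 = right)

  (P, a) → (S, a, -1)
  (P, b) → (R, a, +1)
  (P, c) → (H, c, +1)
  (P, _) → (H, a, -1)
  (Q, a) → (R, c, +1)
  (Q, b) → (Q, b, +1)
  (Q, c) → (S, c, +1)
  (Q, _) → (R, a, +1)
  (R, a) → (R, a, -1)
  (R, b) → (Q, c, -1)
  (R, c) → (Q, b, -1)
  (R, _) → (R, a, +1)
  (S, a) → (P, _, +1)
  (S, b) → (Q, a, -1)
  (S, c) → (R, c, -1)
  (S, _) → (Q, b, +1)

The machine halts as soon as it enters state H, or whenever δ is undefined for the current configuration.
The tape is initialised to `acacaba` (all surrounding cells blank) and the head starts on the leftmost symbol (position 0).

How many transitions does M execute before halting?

28

P | _[a]cacaba_   read a → write a, move -1, go to S
S | [_]acacaba_   read _ → write b, move +1, go to Q
Q | b[a]cacaba_   read a → write c, move +1, go to R
R | bc[c]acaba_   read c → write b, move -1, go to Q
Q | b[c]bacaba_   read c → write c, move +1, go to S
S | bc[b]acaba_   read b → write a, move -1, go to Q
Q | b[c]aacaba_   read c → write c, move +1, go to S
S | bc[a]acaba_   read a → write _, move +1, go to P
P | bc_[a]caba_   read a → write a, move -1, go to S
S | bc[_]acaba_   read _ → write b, move +1, go to Q
Q | bcb[a]caba_   read a → write c, move +1, go to R
R | bcbc[c]aba_   read c → write b, move -1, go to Q
Q | bcb[c]baba_   read c → write c, move +1, go to S
S | bcbc[b]aba_   read b → write a, move -1, go to Q
Q | bcb[c]aaba_   read c → write c, move +1, go to S
S | bcbc[a]aba_   read a → write _, move +1, go to P
P | bcbc_[a]ba_   read a → write a, move -1, go to S
S | bcbc[_]aba_   read _ → write b, move +1, go to Q
Q | bcbcb[a]ba_   read a → write c, move +1, go to R
R | bcbcbc[b]a_   read b → write c, move -1, go to Q
Q | bcbcb[c]ca_   read c → write c, move +1, go to S
S | bcbcbc[c]a_   read c → write c, move -1, go to R
R | bcbcb[c]ca_   read c → write b, move -1, go to Q
Q | bcbc[b]bca_   read b → write b, move +1, go to Q
Q | bcbcb[b]ca_   read b → write b, move +1, go to Q
Q | bcbcbb[c]a_   read c → write c, move +1, go to S
S | bcbcbbc[a]_   read a → write _, move +1, go to P
P | bcbcbbc_[_]   read _ → write a, move -1, go to H
H | bcbcbbc[_]a
M halts after 28 transitions.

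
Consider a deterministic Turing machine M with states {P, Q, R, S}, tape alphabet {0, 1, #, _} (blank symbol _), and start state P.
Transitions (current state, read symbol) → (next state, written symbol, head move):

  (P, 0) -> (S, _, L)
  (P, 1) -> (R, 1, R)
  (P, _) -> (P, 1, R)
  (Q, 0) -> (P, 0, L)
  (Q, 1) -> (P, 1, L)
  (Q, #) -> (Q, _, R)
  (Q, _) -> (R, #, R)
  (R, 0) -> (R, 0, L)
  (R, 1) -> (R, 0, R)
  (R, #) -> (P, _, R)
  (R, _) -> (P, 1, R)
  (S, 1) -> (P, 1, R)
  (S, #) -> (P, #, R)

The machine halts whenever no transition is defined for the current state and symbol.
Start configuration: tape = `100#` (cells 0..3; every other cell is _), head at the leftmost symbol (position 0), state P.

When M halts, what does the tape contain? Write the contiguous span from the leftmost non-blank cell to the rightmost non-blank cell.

1111#

P | _[1]00#   read 1 → write 1, move R, go to R
R | _1[0]0#   read 0 → write 0, move L, go to R
R | _[1]00#   read 1 → write 0, move R, go to R
R | _0[0]0#   read 0 → write 0, move L, go to R
R | _[0]00#   read 0 → write 0, move L, go to R
R | [_]000#   read _ → write 1, move R, go to P
P | 1[0]00#   read 0 → write _, move L, go to S
S | [1]_00#   read 1 → write 1, move R, go to P
P | 1[_]00#   read _ → write 1, move R, go to P
P | 11[0]0#   read 0 → write _, move L, go to S
S | 1[1]_0#   read 1 → write 1, move R, go to P
P | 11[_]0#   read _ → write 1, move R, go to P
P | 111[0]#   read 0 → write _, move L, go to S
S | 11[1]_#   read 1 → write 1, move R, go to P
P | 111[_]#   read _ → write 1, move R, go to P
P | 1111[#]
The non-blank tape span at halt is 1111#.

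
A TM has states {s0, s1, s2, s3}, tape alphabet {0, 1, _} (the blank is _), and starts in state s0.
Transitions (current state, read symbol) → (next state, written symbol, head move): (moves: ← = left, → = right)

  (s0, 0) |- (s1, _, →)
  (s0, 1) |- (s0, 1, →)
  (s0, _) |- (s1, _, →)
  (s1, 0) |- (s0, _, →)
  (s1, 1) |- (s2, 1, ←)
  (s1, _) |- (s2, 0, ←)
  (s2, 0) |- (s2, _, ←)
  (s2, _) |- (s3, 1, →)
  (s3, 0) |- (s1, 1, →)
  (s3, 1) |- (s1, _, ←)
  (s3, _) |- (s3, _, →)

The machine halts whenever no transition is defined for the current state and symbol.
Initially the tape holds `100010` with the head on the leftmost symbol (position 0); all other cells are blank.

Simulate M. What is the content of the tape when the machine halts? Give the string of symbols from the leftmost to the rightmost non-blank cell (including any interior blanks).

s0 | [1]00010   read 1 → write 1, move →, go to s0
s0 | 1[0]0010   read 0 → write _, move →, go to s1
s1 | 1_[0]010   read 0 → write _, move →, go to s0
s0 | 1__[0]10   read 0 → write _, move →, go to s1
s1 | 1___[1]0   read 1 → write 1, move ←, go to s2
s2 | 1__[_]10   read _ → write 1, move →, go to s3
s3 | 1__1[1]0   read 1 → write _, move ←, go to s1
s1 | 1__[1]_0   read 1 → write 1, move ←, go to s2
s2 | 1_[_]1_0   read _ → write 1, move →, go to s3
s3 | 1_1[1]_0   read 1 → write _, move ←, go to s1
s1 | 1_[1]__0   read 1 → write 1, move ←, go to s2
s2 | 1[_]1__0   read _ → write 1, move →, go to s3
s3 | 11[1]__0   read 1 → write _, move ←, go to s1
s1 | 1[1]___0   read 1 → write 1, move ←, go to s2
s2 | [1]1___0
The non-blank tape span at halt is 11___0.

11___0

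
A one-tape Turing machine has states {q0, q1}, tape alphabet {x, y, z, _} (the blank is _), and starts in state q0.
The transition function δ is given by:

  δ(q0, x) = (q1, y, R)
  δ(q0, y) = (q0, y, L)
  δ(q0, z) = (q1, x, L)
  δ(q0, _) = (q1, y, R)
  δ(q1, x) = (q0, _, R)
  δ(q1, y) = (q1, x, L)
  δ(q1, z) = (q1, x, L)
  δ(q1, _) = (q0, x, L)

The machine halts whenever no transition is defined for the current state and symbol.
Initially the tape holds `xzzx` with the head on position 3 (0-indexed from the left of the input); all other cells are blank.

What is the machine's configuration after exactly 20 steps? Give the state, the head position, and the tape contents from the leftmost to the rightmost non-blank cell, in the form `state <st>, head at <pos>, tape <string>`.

state q0, head at 5, tape y_y_y

q0 | _xzz[x]__   read x → write y, move R, go to q1
q1 | _xzzy[_]_   read _ → write x, move L, go to q0
q0 | _xzz[y]x_   read y → write y, move L, go to q0
q0 | _xz[z]yx_   read z → write x, move L, go to q1
q1 | _x[z]xyx_   read z → write x, move L, go to q1
q1 | _[x]xxyx_   read x → write _, move R, go to q0
q0 | __[x]xyx_   read x → write y, move R, go to q1
q1 | __y[x]yx_   read x → write _, move R, go to q0
q0 | __y_[y]x_   read y → write y, move L, go to q0
q0 | __y[_]yx_   read _ → write y, move R, go to q1
q1 | __yy[y]x_   read y → write x, move L, go to q1
q1 | __y[y]xx_   read y → write x, move L, go to q1
q1 | __[y]xxx_   read y → write x, move L, go to q1
q1 | _[_]xxxx_   read _ → write x, move L, go to q0
q0 | [_]xxxxx_   read _ → write y, move R, go to q1
q1 | y[x]xxxx_   read x → write _, move R, go to q0
q0 | y_[x]xxx_   read x → write y, move R, go to q1
q1 | y_y[x]xx_   read x → write _, move R, go to q0
q0 | y_y_[x]x_   read x → write y, move R, go to q1
q1 | y_y_y[x]_   read x → write _, move R, go to q0
q0 | y_y_y_[_]
After 20 steps: state q0, head at 5, tape y_y_y.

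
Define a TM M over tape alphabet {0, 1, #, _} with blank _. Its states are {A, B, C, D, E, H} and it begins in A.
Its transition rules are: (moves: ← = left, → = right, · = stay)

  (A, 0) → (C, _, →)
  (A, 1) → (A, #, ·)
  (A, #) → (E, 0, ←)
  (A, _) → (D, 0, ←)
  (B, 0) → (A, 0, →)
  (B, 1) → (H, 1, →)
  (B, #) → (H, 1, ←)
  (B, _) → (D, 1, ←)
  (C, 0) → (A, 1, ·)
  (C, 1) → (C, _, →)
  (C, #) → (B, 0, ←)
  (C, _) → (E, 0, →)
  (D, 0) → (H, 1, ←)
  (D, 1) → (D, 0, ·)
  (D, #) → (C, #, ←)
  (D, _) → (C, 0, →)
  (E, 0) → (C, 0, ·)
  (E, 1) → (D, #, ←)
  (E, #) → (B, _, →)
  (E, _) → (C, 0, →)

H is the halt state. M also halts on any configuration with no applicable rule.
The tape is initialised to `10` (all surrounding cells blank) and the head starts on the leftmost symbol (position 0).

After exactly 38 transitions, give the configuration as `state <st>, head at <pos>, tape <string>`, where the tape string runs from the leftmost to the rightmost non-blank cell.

A | _____[1]0   read 1 → write #, move ·, go to A
A | _____[#]0   read # → write 0, move ←, go to E
E | ____[_]00   read _ → write 0, move →, go to C
C | ____0[0]0   read 0 → write 1, move ·, go to A
A | ____0[1]0   read 1 → write #, move ·, go to A
A | ____0[#]0   read # → write 0, move ←, go to E
E | ____[0]00   read 0 → write 0, move ·, go to C
C | ____[0]00   read 0 → write 1, move ·, go to A
A | ____[1]00   read 1 → write #, move ·, go to A
A | ____[#]00   read # → write 0, move ←, go to E
E | ___[_]000   read _ → write 0, move →, go to C
C | ___0[0]00   read 0 → write 1, move ·, go to A
A | ___0[1]00   read 1 → write #, move ·, go to A
A | ___0[#]00   read # → write 0, move ←, go to E
E | ___[0]000   read 0 → write 0, move ·, go to C
C | ___[0]000   read 0 → write 1, move ·, go to A
A | ___[1]000   read 1 → write #, move ·, go to A
A | ___[#]000   read # → write 0, move ←, go to E
E | __[_]0000   read _ → write 0, move →, go to C
C | __0[0]000   read 0 → write 1, move ·, go to A
A | __0[1]000   read 1 → write #, move ·, go to A
A | __0[#]000   read # → write 0, move ←, go to E
E | __[0]0000   read 0 → write 0, move ·, go to C
C | __[0]0000   read 0 → write 1, move ·, go to A
A | __[1]0000   read 1 → write #, move ·, go to A
A | __[#]0000   read # → write 0, move ←, go to E
E | _[_]00000   read _ → write 0, move →, go to C
C | _0[0]0000   read 0 → write 1, move ·, go to A
A | _0[1]0000   read 1 → write #, move ·, go to A
A | _0[#]0000   read # → write 0, move ←, go to E
E | _[0]00000   read 0 → write 0, move ·, go to C
C | _[0]00000   read 0 → write 1, move ·, go to A
A | _[1]00000   read 1 → write #, move ·, go to A
A | _[#]00000   read # → write 0, move ←, go to E
E | [_]000000   read _ → write 0, move →, go to C
C | 0[0]00000   read 0 → write 1, move ·, go to A
A | 0[1]00000   read 1 → write #, move ·, go to A
A | 0[#]00000   read # → write 0, move ←, go to E
E | [0]000000
After 38 steps: state E, head at -5, tape 0000000.

state E, head at -5, tape 0000000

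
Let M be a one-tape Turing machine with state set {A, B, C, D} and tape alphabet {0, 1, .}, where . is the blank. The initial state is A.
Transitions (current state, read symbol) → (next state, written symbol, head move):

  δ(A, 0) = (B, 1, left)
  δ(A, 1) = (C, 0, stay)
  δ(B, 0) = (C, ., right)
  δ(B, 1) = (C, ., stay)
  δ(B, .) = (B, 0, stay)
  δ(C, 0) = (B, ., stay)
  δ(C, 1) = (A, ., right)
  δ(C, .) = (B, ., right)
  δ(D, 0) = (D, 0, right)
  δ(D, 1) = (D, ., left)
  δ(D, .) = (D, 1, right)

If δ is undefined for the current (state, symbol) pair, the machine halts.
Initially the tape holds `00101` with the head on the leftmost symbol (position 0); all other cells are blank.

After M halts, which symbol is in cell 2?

A | .[0]0101.   read 0 → write 1, move left, go to B
B | [.]10101.   read . → write 0, move stay, go to B
B | [0]10101.   read 0 → write ., move right, go to C
C | .[1]0101.   read 1 → write ., move right, go to A
A | ..[0]101.   read 0 → write 1, move left, go to B
B | .[.]1101.   read . → write 0, move stay, go to B
B | .[0]1101.   read 0 → write ., move right, go to C
C | ..[1]101.   read 1 → write ., move right, go to A
A | ...[1]01.   read 1 → write 0, move stay, go to C
C | ...[0]01.   read 0 → write ., move stay, go to B
B | ...[.]01.   read . → write 0, move stay, go to B
B | ...[0]01.   read 0 → write ., move right, go to C
C | ....[0]1.   read 0 → write ., move stay, go to B
B | ....[.]1.   read . → write 0, move stay, go to B
B | ....[0]1.   read 0 → write ., move right, go to C
C | .....[1].   read 1 → write ., move right, go to A
A | ......[.]
Cell 2 holds . when M halts.

.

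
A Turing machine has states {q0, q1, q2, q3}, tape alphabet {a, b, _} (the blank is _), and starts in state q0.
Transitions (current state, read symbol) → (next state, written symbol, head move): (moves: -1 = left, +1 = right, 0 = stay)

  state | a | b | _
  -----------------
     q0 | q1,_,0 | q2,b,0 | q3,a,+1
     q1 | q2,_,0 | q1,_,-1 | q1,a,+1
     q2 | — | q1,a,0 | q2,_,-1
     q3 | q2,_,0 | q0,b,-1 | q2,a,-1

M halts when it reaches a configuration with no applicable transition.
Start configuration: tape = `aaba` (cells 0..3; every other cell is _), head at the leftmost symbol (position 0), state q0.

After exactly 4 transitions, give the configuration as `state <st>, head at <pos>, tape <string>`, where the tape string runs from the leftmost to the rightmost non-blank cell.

state q2, head at 0, tape a_ba

state=q0 head=0 tape=[a]aba   (q0,a)→(q1,_,0)
state=q1 head=0 tape=[_]aba   (q1,_)→(q1,a,+1)
state=q1 head=1 tape=a[a]ba   (q1,a)→(q2,_,0)
state=q2 head=1 tape=a[_]ba   (q2,_)→(q2,_,-1)
state=q2 head=0 tape=[a]_ba
After 4 steps: state q2, head at 0, tape a_ba.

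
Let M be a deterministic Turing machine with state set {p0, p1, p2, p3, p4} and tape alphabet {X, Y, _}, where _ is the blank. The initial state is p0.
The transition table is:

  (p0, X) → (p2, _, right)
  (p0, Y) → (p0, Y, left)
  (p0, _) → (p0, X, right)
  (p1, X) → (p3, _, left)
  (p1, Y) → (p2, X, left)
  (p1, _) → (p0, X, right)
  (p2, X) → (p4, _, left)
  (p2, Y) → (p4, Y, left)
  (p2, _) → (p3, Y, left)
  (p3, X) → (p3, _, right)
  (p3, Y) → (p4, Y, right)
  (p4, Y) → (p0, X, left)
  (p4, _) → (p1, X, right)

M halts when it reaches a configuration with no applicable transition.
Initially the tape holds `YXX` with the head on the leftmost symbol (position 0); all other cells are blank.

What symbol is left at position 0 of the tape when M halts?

X

p0 | __[Y]XX_   read Y → write Y, move left, go to p0
p0 | _[_]YXX_   read _ → write X, move right, go to p0
p0 | _X[Y]XX_   read Y → write Y, move left, go to p0
p0 | _[X]YXX_   read X → write _, move right, go to p2
p2 | __[Y]XX_   read Y → write Y, move left, go to p4
p4 | _[_]YXX_   read _ → write X, move right, go to p1
p1 | _X[Y]XX_   read Y → write X, move left, go to p2
p2 | _[X]XXX_   read X → write _, move left, go to p4
p4 | [_]_XXX_   read _ → write X, move right, go to p1
p1 | X[_]XXX_   read _ → write X, move right, go to p0
p0 | XX[X]XX_   read X → write _, move right, go to p2
p2 | XX_[X]X_   read X → write _, move left, go to p4
p4 | XX[_]_X_   read _ → write X, move right, go to p1
p1 | XXX[_]X_   read _ → write X, move right, go to p0
p0 | XXXX[X]_   read X → write _, move right, go to p2
p2 | XXXX_[_]   read _ → write Y, move left, go to p3
p3 | XXXX[_]Y
Cell 0 holds X when M halts.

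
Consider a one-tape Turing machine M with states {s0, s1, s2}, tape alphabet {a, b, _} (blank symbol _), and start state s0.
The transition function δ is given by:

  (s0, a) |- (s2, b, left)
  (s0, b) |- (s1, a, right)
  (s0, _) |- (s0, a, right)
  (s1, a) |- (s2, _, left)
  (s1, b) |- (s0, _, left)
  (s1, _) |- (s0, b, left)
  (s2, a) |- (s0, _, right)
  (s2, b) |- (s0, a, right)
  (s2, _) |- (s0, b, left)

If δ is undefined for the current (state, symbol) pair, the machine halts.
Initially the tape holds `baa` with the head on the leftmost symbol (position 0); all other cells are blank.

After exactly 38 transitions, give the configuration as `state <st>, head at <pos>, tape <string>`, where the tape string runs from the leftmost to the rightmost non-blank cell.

state s0, head at -2, tape abbbbbb

state=s0 head=0 tape=___[b]aa_   (s0,b)→(s1,a,right)
state=s1 head=1 tape=___a[a]a_   (s1,a)→(s2,_,left)
state=s2 head=0 tape=___[a]_a_   (s2,a)→(s0,_,right)
state=s0 head=1 tape=____[_]a_   (s0,_)→(s0,a,right)
state=s0 head=2 tape=____a[a]_   (s0,a)→(s2,b,left)
state=s2 head=1 tape=____[a]b_   (s2,a)→(s0,_,right)
state=s0 head=2 tape=_____[b]_   (s0,b)→(s1,a,right)
state=s1 head=3 tape=_____a[_]   (s1,_)→(s0,b,left)
state=s0 head=2 tape=_____[a]b   (s0,a)→(s2,b,left)
state=s2 head=1 tape=____[_]bb   (s2,_)→(s0,b,left)
state=s0 head=0 tape=___[_]bbb   (s0,_)→(s0,a,right)
state=s0 head=1 tape=___a[b]bb   (s0,b)→(s1,a,right)
state=s1 head=2 tape=___aa[b]b   (s1,b)→(s0,_,left)
state=s0 head=1 tape=___a[a]_b   (s0,a)→(s2,b,left)
state=s2 head=0 tape=___[a]b_b   (s2,a)→(s0,_,right)
state=s0 head=1 tape=____[b]_b   (s0,b)→(s1,a,right)
state=s1 head=2 tape=____a[_]b   (s1,_)→(s0,b,left)
state=s0 head=1 tape=____[a]bb   (s0,a)→(s2,b,left)
state=s2 head=0 tape=___[_]bbb   (s2,_)→(s0,b,left)
state=s0 head=-1 tape=__[_]bbbb   (s0,_)→(s0,a,right)
state=s0 head=0 tape=__a[b]bbb   (s0,b)→(s1,a,right)
state=s1 head=1 tape=__aa[b]bb   (s1,b)→(s0,_,left)
state=s0 head=0 tape=__a[a]_bb   (s0,a)→(s2,b,left)
state=s2 head=-1 tape=__[a]b_bb   (s2,a)→(s0,_,right)
state=s0 head=0 tape=___[b]_bb   (s0,b)→(s1,a,right)
state=s1 head=1 tape=___a[_]bb   (s1,_)→(s0,b,left)
state=s0 head=0 tape=___[a]bbb   (s0,a)→(s2,b,left)
state=s2 head=-1 tape=__[_]bbbb   (s2,_)→(s0,b,left)
state=s0 head=-2 tape=_[_]bbbbb   (s0,_)→(s0,a,right)
state=s0 head=-1 tape=_a[b]bbbb   (s0,b)→(s1,a,right)
state=s1 head=0 tape=_aa[b]bbb   (s1,b)→(s0,_,left)
state=s0 head=-1 tape=_a[a]_bbb   (s0,a)→(s2,b,left)
state=s2 head=-2 tape=_[a]b_bbb   (s2,a)→(s0,_,right)
state=s0 head=-1 tape=__[b]_bbb   (s0,b)→(s1,a,right)
state=s1 head=0 tape=__a[_]bbb   (s1,_)→(s0,b,left)
state=s0 head=-1 tape=__[a]bbbb   (s0,a)→(s2,b,left)
state=s2 head=-2 tape=_[_]bbbbb   (s2,_)→(s0,b,left)
state=s0 head=-3 tape=[_]bbbbbb   (s0,_)→(s0,a,right)
state=s0 head=-2 tape=a[b]bbbbb
After 38 steps: state s0, head at -2, tape abbbbbb.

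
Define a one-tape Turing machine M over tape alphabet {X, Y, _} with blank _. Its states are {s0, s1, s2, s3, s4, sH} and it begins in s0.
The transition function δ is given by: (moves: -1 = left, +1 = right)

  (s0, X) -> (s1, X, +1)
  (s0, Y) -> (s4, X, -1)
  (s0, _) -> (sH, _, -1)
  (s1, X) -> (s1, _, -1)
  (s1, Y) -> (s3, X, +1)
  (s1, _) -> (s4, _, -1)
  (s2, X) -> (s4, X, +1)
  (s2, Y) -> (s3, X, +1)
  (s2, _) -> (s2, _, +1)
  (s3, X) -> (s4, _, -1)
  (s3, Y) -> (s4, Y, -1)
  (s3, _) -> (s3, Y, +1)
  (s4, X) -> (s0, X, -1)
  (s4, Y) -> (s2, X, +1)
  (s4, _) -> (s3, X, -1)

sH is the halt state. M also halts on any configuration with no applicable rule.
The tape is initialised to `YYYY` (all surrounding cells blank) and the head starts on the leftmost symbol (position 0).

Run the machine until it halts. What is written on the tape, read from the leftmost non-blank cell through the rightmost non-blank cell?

s0 | ____[Y]YYY   read Y → write X, move -1, go to s4
s4 | ___[_]XYYY   read _ → write X, move -1, go to s3
s3 | __[_]XXYYY   read _ → write Y, move +1, go to s3
s3 | __Y[X]XYYY   read X → write _, move -1, go to s4
s4 | __[Y]_XYYY   read Y → write X, move +1, go to s2
s2 | __X[_]XYYY   read _ → write _, move +1, go to s2
s2 | __X_[X]YYY   read X → write X, move +1, go to s4
s4 | __X_X[Y]YY   read Y → write X, move +1, go to s2
s2 | __X_XX[Y]Y   read Y → write X, move +1, go to s3
s3 | __X_XXX[Y]   read Y → write Y, move -1, go to s4
s4 | __X_XX[X]Y   read X → write X, move -1, go to s0
s0 | __X_X[X]XY   read X → write X, move +1, go to s1
s1 | __X_XX[X]Y   read X → write _, move -1, go to s1
s1 | __X_X[X]_Y   read X → write _, move -1, go to s1
s1 | __X_[X]__Y   read X → write _, move -1, go to s1
s1 | __X[_]___Y   read _ → write _, move -1, go to s4
s4 | __[X]____Y   read X → write X, move -1, go to s0
s0 | _[_]X____Y   read _ → write _, move -1, go to sH
sH | [_]_X____Y
The non-blank tape span at halt is X____Y.

X____Y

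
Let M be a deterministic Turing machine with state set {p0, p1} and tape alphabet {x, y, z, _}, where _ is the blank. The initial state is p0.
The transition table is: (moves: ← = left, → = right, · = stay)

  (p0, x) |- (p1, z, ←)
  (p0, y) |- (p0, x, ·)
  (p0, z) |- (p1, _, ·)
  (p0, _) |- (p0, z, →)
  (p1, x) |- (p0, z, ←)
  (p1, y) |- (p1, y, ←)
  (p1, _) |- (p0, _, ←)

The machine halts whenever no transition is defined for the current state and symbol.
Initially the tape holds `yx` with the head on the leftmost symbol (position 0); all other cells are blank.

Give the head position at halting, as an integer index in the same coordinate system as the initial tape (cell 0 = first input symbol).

state=p0 head=0 tape=___[y]x   (p0,y)→(p0,x,·)
state=p0 head=0 tape=___[x]x   (p0,x)→(p1,z,←)
state=p1 head=-1 tape=__[_]zx   (p1,_)→(p0,_,←)
state=p0 head=-2 tape=_[_]_zx   (p0,_)→(p0,z,→)
state=p0 head=-1 tape=_z[_]zx   (p0,_)→(p0,z,→)
state=p0 head=0 tape=_zz[z]x   (p0,z)→(p1,_,·)
state=p1 head=0 tape=_zz[_]x   (p1,_)→(p0,_,←)
state=p0 head=-1 tape=_z[z]_x   (p0,z)→(p1,_,·)
state=p1 head=-1 tape=_z[_]_x   (p1,_)→(p0,_,←)
state=p0 head=-2 tape=_[z]__x   (p0,z)→(p1,_,·)
state=p1 head=-2 tape=_[_]__x   (p1,_)→(p0,_,←)
state=p0 head=-3 tape=[_]___x   (p0,_)→(p0,z,→)
state=p0 head=-2 tape=z[_]__x   (p0,_)→(p0,z,→)
state=p0 head=-1 tape=zz[_]_x   (p0,_)→(p0,z,→)
state=p0 head=0 tape=zzz[_]x   (p0,_)→(p0,z,→)
state=p0 head=1 tape=zzzz[x]   (p0,x)→(p1,z,←)
state=p1 head=0 tape=zzz[z]z
At halt the head is at cell 0.

0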